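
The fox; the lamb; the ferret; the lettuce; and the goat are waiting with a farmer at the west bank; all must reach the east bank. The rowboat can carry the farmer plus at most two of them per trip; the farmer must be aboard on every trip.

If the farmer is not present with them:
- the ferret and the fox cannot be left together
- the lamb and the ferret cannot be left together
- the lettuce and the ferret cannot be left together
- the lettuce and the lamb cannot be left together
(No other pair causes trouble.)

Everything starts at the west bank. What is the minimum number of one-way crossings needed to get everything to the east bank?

7

Counting alone: the farmer can take at most 2 across per trip to the east bank, so moving all 5 needs at least 3 loaded trips out, with a return between consecutive ones — at least 5 crossings.
The safety rule pushes this higher. Following every safe sequence of crossings, the most of the 5 that can be at the east bank as the rowboat arrives there on crossing 5 is 4 — never all 5.
So no plan with fewer than 7 crossings exists, and this one achieves 7:
1. Farmer goes to the east bank with the ferret and the lamb.  [the west bank: the fox, the goat, the lettuce | the east bank: the ferret, the lamb]
2. Farmer goes back to the west bank with the lamb.  [the west bank: the fox, the goat, the lamb, the lettuce | the east bank: the ferret]
3. Farmer goes to the east bank with the fox and the lamb.  [the west bank: the goat, the lettuce | the east bank: the ferret, the fox, the lamb]
4. Farmer goes back to the west bank with the ferret.  [the west bank: the ferret, the goat, the lettuce | the east bank: the fox, the lamb]
5. Farmer goes to the east bank with the ferret and the goat.  [the west bank: the lettuce | the east bank: the ferret, the fox, the goat, the lamb]
6. Farmer goes back to the west bank with the ferret.  [the west bank: the ferret, the lettuce | the east bank: the fox, the goat, the lamb]
7. Farmer goes to the east bank with the ferret and the lettuce.  [the west bank: — | the east bank: the ferret, the fox, the goat, the lamb, the lettuce]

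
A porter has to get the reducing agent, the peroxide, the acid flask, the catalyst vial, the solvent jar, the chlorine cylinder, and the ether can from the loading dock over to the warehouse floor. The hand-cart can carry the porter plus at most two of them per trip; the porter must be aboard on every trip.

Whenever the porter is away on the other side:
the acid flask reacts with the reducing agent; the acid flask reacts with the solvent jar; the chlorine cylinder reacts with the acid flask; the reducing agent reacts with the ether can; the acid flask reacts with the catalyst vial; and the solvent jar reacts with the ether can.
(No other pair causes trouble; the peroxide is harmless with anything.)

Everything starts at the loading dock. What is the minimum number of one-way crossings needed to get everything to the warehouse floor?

Counting alone: the porter can take at most 2 across per trip to the warehouse floor, so moving all 7 needs at least 4 loaded trips out, with a return between consecutive ones — at least 7 crossings.
The safety rule pushes this higher. Following every safe sequence of crossings, the most of the 7 that can be at the warehouse floor as the hand-cart arrives there on crossing 7 is 6 — never all 7.
So no plan with fewer than 9 crossings exists, and this one achieves 9:
1. Porter goes to the warehouse floor with the acid flask and the ether can.  [the loading dock: the catalyst vial, the chlorine cylinder, the peroxide, the reducing agent, the solvent jar | the warehouse floor: the acid flask, the ether can]
2. Porter goes back to the loading dock alone.  [the loading dock: the catalyst vial, the chlorine cylinder, the peroxide, the reducing agent, the solvent jar | the warehouse floor: the acid flask, the ether can]
3. Porter goes to the warehouse floor with the peroxide.  [the loading dock: the catalyst vial, the chlorine cylinder, the reducing agent, the solvent jar | the warehouse floor: the acid flask, the ether can, the peroxide]
4. Porter goes back to the loading dock alone.  [the loading dock: the catalyst vial, the chlorine cylinder, the reducing agent, the solvent jar | the warehouse floor: the acid flask, the ether can, the peroxide]
5. Porter goes to the warehouse floor with the catalyst vial and the reducing agent.  [the loading dock: the chlorine cylinder, the solvent jar | the warehouse floor: the acid flask, the catalyst vial, the ether can, the peroxide, the reducing agent]
6. Porter goes back to the loading dock with the acid flask and the ether can.  [the loading dock: the acid flask, the chlorine cylinder, the ether can, the solvent jar | the warehouse floor: the catalyst vial, the peroxide, the reducing agent]
7. Porter goes to the warehouse floor with the chlorine cylinder and the solvent jar.  [the loading dock: the acid flask, the ether can | the warehouse floor: the catalyst vial, the chlorine cylinder, the peroxide, the reducing agent, the solvent jar]
8. Porter goes back to the loading dock alone.  [the loading dock: the acid flask, the ether can | the warehouse floor: the catalyst vial, the chlorine cylinder, the peroxide, the reducing agent, the solvent jar]
9. Porter goes to the warehouse floor with the acid flask and the ether can.  [the loading dock: — | the warehouse floor: the acid flask, the catalyst vial, the chlorine cylinder, the ether can, the peroxide, the reducing agent, the solvent jar]

9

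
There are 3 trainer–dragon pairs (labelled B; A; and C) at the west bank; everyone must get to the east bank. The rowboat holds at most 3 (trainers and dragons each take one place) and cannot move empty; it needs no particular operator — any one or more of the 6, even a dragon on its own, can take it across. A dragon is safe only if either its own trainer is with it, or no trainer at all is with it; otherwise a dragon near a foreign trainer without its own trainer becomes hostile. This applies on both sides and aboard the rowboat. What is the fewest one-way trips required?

Counting alone: each trip to the east bank takes at most 3 across and each return brings at least 1 back, so after t trips out (and t−1 returns) at most 3t − (t−1) of the 6 are across; that first reaches 6 at t = 3, so at least 5 crossings are needed.
The plan below uses exactly 5 crossings, so it is optimal:
1. dragon B and trainer B cross → the east bank.
2. trainer B crosses ← the west bank.
3. trainer A, trainer B, and trainer C cross → the east bank.
4. dragon B crosses ← the west bank.
5. dragon A, dragon B, and dragon C cross → the east bank.

5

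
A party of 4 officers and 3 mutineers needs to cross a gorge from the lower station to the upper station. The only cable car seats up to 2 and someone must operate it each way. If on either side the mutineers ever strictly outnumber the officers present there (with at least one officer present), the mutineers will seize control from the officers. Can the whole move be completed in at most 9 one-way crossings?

Counting alone: each trip to the upper station takes at most 2 across and each return brings at least 1 back, so after t trips out (and t−1 returns) at most 2t − (t−1) of the 7 are across; that first reaches 7 at t = 6, so at least 11 crossings are needed.
Since 9 < 11, 9 crossings cannot be enough. (The shortest complete plan in fact takes 11:)
1. 2 mutineers → the upper station.  (the lower station: 4O 1M; the upper station: 0O 2M)
2. 1 mutineer ← the lower station.  (the lower station: 4O 2M; the upper station: 0O 1M)
3. 2 mutineers → the upper station.  (the lower station: 4O 0M; the upper station: 0O 3M)
4. 1 mutineer ← the lower station.  (the lower station: 4O 1M; the upper station: 0O 2M)
5. 2 officers → the upper station.  (the lower station: 2O 1M; the upper station: 2O 2M)
6. 1 mutineer ← the lower station.  (the lower station: 2O 2M; the upper station: 2O 1M)
7. 1 officer and 1 mutineer → the upper station.  (the lower station: 1O 1M; the upper station: 3O 2M)
8. 1 officer ← the lower station.  (the lower station: 2O 1M; the upper station: 2O 2M)
9. 1 officer and 1 mutineer → the upper station.  (the lower station: 1O 0M; the upper station: 3O 3M)
10. 1 mutineer ← the lower station.  (the lower station: 1O 1M; the upper station: 3O 2M)
11. 1 officer and 1 mutineer → the upper station.  (the lower station: 0O 0M; the upper station: 4O 3M)

No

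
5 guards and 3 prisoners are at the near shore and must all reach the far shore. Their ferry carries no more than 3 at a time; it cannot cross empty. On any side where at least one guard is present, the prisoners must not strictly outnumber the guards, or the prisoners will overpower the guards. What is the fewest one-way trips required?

Counting alone: each trip to the far shore takes at most 3 across and each return brings at least 1 back, so after t trips out (and t−1 returns) at most 3t − (t−1) of the 8 are across; that first reaches 8 at t = 4, so at least 7 crossings are needed.
The plan below uses exactly 7 crossings, so it is optimal:
1. 2 prisoners → the far shore.  (the near shore: 5G 1P; the far shore: 0G 2P)
2. 1 prisoner ← the near shore.  (the near shore: 5G 2P; the far shore: 0G 1P)
3. 2 guards and 1 prisoner → the far shore.  (the near shore: 3G 1P; the far shore: 2G 2P)
4. 1 prisoner ← the near shore.  (the near shore: 3G 2P; the far shore: 2G 1P)
5. 1 guard and 2 prisoners → the far shore.  (the near shore: 2G 0P; the far shore: 3G 3P)
6. 1 prisoner ← the near shore.  (the near shore: 2G 1P; the far shore: 3G 2P)
7. 2 guards and 1 prisoner → the far shore.  (the near shore: 0G 0P; the far shore: 5G 3P)

7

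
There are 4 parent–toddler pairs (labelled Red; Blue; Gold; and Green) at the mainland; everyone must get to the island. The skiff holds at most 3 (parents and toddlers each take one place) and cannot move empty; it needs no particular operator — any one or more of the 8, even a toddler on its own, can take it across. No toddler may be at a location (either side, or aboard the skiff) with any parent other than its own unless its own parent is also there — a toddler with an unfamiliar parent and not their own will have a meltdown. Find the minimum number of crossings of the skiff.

9

Counting alone: each trip to the island takes at most 3 across and each return brings at least 1 back, so after t trips out (and t−1 returns) at most 3t − (t−1) of the 8 are across; that first reaches 8 at t = 4, so at least 7 crossings are needed.
The safety rule pushes this higher. Following every safe sequence of crossings, the most of the 8 that can be at the island as the skiff arrives there on crossing 7 is 7 — never all 8.
So no plan with fewer than 9 crossings exists, and this one achieves 9:
1. parent Red and toddler Red cross → the island.
2. parent Red crosses ← the mainland.
3. parent Blue, parent Red, and toddler Blue cross → the island.
4. parent Red and toddler Red cross ← the mainland.
5. parent Gold, parent Green, and parent Red cross → the island.
6. toddler Blue crosses ← the mainland.
7. toddler Blue and toddler Red cross → the island.
8. toddler Red crosses ← the mainland.
9. toddler Gold, toddler Green, and toddler Red cross → the island.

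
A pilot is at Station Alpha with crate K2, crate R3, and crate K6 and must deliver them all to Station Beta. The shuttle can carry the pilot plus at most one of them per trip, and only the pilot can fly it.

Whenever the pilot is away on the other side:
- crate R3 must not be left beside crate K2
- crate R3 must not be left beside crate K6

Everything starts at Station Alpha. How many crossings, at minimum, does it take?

7

Counting alone: the pilot can take at most 1 across per trip to Station Beta, so moving all 3 needs at least 3 loaded trips out, with a return between consecutive ones — at least 5 crossings.
The safety rule pushes this higher. Following every safe sequence of crossings, the most of the 3 that can be at Station Beta as the shuttle arrives there on crossing 5 is 2 — never all 3.
So no plan with fewer than 7 crossings exists, and this one achieves 7:
1. Pilot goes to Station Beta with crate R3.  [Station Alpha: crate K2, crate K6 | Station Beta: crate R3]
2. Pilot goes back to Station Alpha alone.  [Station Alpha: crate K2, crate K6 | Station Beta: crate R3]
3. Pilot goes to Station Beta with crate K2.  [Station Alpha: crate K6 | Station Beta: crate K2, crate R3]
4. Pilot goes back to Station Alpha with crate R3.  [Station Alpha: crate K6, crate R3 | Station Beta: crate K2]
5. Pilot goes to Station Beta with crate K6.  [Station Alpha: crate R3 | Station Beta: crate K2, crate K6]
6. Pilot goes back to Station Alpha alone.  [Station Alpha: crate R3 | Station Beta: crate K2, crate K6]
7. Pilot goes to Station Beta with crate R3.  [Station Alpha: — | Station Beta: crate K2, crate K6, crate R3]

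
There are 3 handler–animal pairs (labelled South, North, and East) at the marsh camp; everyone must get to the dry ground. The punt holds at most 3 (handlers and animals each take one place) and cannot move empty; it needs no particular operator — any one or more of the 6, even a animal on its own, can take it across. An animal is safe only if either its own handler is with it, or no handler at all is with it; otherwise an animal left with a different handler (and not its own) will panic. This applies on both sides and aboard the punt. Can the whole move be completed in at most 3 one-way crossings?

Counting alone: each trip to the dry ground takes at most 3 across and each return brings at least 1 back, so after t trips out (and t−1 returns) at most 3t − (t−1) of the 6 are across; that first reaches 6 at t = 3, so at least 5 crossings are needed.
Since 3 < 5, 3 crossings cannot be enough. (The shortest complete plan in fact takes 5:)
1. animal South and handler South cross → the dry ground.
2. handler South crosses ← the marsh camp.
3. handler East, handler North, and handler South cross → the dry ground.
4. animal South crosses ← the marsh camp.
5. animal East, animal North, and animal South cross → the dry ground.

No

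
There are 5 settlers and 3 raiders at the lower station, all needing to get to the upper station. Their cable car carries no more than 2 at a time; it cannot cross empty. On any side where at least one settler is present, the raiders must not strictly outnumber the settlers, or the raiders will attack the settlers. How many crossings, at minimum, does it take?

Counting alone: each trip to the upper station takes at most 2 across and each return brings at least 1 back, so after t trips out (and t−1 returns) at most 2t − (t−1) of the 8 are across; that first reaches 8 at t = 7, so at least 13 crossings are needed.
The plan below uses exactly 13 crossings, so it is optimal:
1. 2 raiders → the upper station.  (the lower station: 5S 1R; the upper station: 0S 2R)
2. 1 raider ← the lower station.  (the lower station: 5S 2R; the upper station: 0S 1R)
3. 2 raiders → the upper station.  (the lower station: 5S 0R; the upper station: 0S 3R)
4. 1 raider ← the lower station.  (the lower station: 5S 1R; the upper station: 0S 2R)
5. 2 settlers → the upper station.  (the lower station: 3S 1R; the upper station: 2S 2R)
6. 1 raider ← the lower station.  (the lower station: 3S 2R; the upper station: 2S 1R)
7. 1 settler and 1 raider → the upper station.  (the lower station: 2S 1R; the upper station: 3S 2R)
8. 1 raider ← the lower station.  (the lower station: 2S 2R; the upper station: 3S 1R)
9. 2 raiders → the upper station.  (the lower station: 2S 0R; the upper station: 3S 3R)
10. 1 raider ← the lower station.  (the lower station: 2S 1R; the upper station: 3S 2R)
11. 1 settler and 1 raider → the upper station.  (the lower station: 1S 0R; the upper station: 4S 3R)
12. 1 raider ← the lower station.  (the lower station: 1S 1R; the upper station: 4S 2R)
13. 1 settler and 1 raider → the upper station.  (the lower station: 0S 0R; the upper station: 5S 3R)

13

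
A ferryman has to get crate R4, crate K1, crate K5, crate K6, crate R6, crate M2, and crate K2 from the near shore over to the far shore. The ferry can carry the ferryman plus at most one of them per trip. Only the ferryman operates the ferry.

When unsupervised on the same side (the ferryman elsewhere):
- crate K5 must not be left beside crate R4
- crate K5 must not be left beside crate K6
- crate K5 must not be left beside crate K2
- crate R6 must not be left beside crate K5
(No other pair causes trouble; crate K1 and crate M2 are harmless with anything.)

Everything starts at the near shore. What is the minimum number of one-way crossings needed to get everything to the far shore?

impossible

Following every safe sequence of crossings from the start, the most of the 7 that can be at the far shore as the ferry arrives there on crossings 1, 3, 5, 7 is 1, 2, 3, 4 respectively; the best ever achieved is 4 of 7.
From crossing 9 on, no configuration arises that was not already reachable earlier: only 44 distinct safe configurations (who is on which side, and where the ferry is) can ever be reached, none of them has everyone across, and every continuation just revisits them. So no valid plan exists.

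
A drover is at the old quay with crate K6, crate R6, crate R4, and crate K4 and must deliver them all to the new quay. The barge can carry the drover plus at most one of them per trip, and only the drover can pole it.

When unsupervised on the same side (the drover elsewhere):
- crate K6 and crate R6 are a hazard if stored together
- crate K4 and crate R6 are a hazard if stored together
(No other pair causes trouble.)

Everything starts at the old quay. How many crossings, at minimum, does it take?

9

Counting alone: the drover can take at most 1 across per trip to the new quay, so moving all 4 needs at least 4 loaded trips out, with a return between consecutive ones — at least 7 crossings.
The safety rule pushes this higher. Following every safe sequence of crossings, the most of the 4 that can be at the new quay as the barge arrives there on crossing 7 is 3 — never all 4.
So no plan with fewer than 9 crossings exists, and this one achieves 9:
1. Drover goes to the new quay with crate R6.  [the old quay: crate K4, crate K6, crate R4 | the new quay: crate R6]
2. Drover goes back to the old quay alone.  [the old quay: crate K4, crate K6, crate R4 | the new quay: crate R6]
3. Drover goes to the new quay with crate K6.  [the old quay: crate K4, crate R4 | the new quay: crate K6, crate R6]
4. Drover goes back to the old quay with crate R6.  [the old quay: crate K4, crate R4, crate R6 | the new quay: crate K6]
5. Drover goes to the new quay with crate K4.  [the old quay: crate R4, crate R6 | the new quay: crate K4, crate K6]
6. Drover goes back to the old quay alone.  [the old quay: crate R4, crate R6 | the new quay: crate K4, crate K6]
7. Drover goes to the new quay with crate R4.  [the old quay: crate R6 | the new quay: crate K4, crate K6, crate R4]
8. Drover goes back to the old quay alone.  [the old quay: crate R6 | the new quay: crate K4, crate K6, crate R4]
9. Drover goes to the new quay with crate R6.  [the old quay: — | the new quay: crate K4, crate K6, crate R4, crate R6]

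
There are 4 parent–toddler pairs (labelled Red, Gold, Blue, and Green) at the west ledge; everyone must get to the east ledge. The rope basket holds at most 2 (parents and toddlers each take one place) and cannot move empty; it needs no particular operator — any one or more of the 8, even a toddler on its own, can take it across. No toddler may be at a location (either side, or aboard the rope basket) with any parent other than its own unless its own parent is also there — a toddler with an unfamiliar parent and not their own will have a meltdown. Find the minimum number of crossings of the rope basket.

Following every safe sequence of crossings from the start, the most of the 8 that can be at the east ledge as the rope basket arrives there on crossings 1, 3, 5 is 2, 3, 4 respectively; the best ever achieved is 4 of 8.
From crossing 7 on, no configuration arises that was not already reachable earlier: only 44 distinct safe configurations (who is on which side, and where the rope basket is) can ever be reached, none of them has everyone across, and every continuation just revisits them. So no valid plan exists.

impossible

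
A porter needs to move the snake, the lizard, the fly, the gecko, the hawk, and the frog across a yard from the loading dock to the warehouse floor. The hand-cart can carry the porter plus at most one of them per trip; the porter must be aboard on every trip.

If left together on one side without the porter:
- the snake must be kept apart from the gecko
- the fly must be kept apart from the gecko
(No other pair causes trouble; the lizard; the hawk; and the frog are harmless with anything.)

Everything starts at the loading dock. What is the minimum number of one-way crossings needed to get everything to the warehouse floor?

13

Counting alone: the porter can take at most 1 across per trip to the warehouse floor, so moving all 6 needs at least 6 loaded trips out, with a return between consecutive ones — at least 11 crossings.
The safety rule pushes this higher. Following every safe sequence of crossings, the most of the 6 that can be at the warehouse floor as the hand-cart arrives there on crossing 11 is 5 — never all 6.
So no plan with fewer than 13 crossings exists, and this one achieves 13:
1. Porter goes to the warehouse floor with the gecko.
2. Porter goes back to the loading dock alone.
3. Porter goes to the warehouse floor with the snake.
4. Porter goes back to the loading dock with the gecko.
5. Porter goes to the warehouse floor with the fly.
6. Porter goes back to the loading dock alone.
7. Porter goes to the warehouse floor with the lizard.
8. Porter goes back to the loading dock alone.
9. Porter goes to the warehouse floor with the hawk.
10. Porter goes back to the loading dock alone.
11. Porter goes to the warehouse floor with the frog.
12. Porter goes back to the loading dock alone.
13. Porter goes to the warehouse floor with the gecko.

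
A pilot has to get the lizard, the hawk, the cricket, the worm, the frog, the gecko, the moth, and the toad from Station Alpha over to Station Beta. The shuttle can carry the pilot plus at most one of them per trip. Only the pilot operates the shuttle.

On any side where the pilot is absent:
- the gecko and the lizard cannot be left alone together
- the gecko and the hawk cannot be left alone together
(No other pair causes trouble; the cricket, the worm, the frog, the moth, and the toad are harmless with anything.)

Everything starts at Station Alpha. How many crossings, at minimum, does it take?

Counting alone: the pilot can take at most 1 across per trip to Station Beta, so moving all 8 needs at least 8 loaded trips out, with a return between consecutive ones — at least 15 crossings.
The safety rule pushes this higher. Following every safe sequence of crossings, the most of the 8 that can be at Station Beta as the shuttle arrives there on crossing 15 is 7 — never all 8.
So no plan with fewer than 17 crossings exists, and this one achieves 17:
1. Pilot goes to Station Beta with the gecko.  [Station Alpha: the cricket, the frog, the hawk, the lizard, the moth, the toad, the worm | Station Beta: the gecko]
2. Pilot goes back to Station Alpha alone.  [Station Alpha: the cricket, the frog, the hawk, the lizard, the moth, the toad, the worm | Station Beta: the gecko]
3. Pilot goes to Station Beta with the lizard.  [Station Alpha: the cricket, the frog, the hawk, the moth, the toad, the worm | Station Beta: the gecko, the lizard]
4. Pilot goes back to Station Alpha with the gecko.  [Station Alpha: the cricket, the frog, the gecko, the hawk, the moth, the toad, the worm | Station Beta: the lizard]
5. Pilot goes to Station Beta with the hawk.  [Station Alpha: the cricket, the frog, the gecko, the moth, the toad, the worm | Station Beta: the hawk, the lizard]
6. Pilot goes back to Station Alpha alone.  [Station Alpha: the cricket, the frog, the gecko, the moth, the toad, the worm | Station Beta: the hawk, the lizard]
7. Pilot goes to Station Beta with the cricket.  [Station Alpha: the frog, the gecko, the moth, the toad, the worm | Station Beta: the cricket, the hawk, the lizard]
8. Pilot goes back to Station Alpha alone.  [Station Alpha: the frog, the gecko, the moth, the toad, the worm | Station Beta: the cricket, the hawk, the lizard]
9. Pilot goes to Station Beta with the worm.  [Station Alpha: the frog, the gecko, the moth, the toad | Station Beta: the cricket, the hawk, the lizard, the worm]
10. Pilot goes back to Station Alpha alone.  [Station Alpha: the frog, the gecko, the moth, the toad | Station Beta: the cricket, the hawk, the lizard, the worm]
11. Pilot goes to Station Beta with the frog.  [Station Alpha: the gecko, the moth, the toad | Station Beta: the cricket, the frog, the hawk, the lizard, the worm]
12. Pilot goes back to Station Alpha alone.  [Station Alpha: the gecko, the moth, the toad | Station Beta: the cricket, the frog, the hawk, the lizard, the worm]
13. Pilot goes to Station Beta with the moth.  [Station Alpha: the gecko, the toad | Station Beta: the cricket, the frog, the hawk, the lizard, the moth, the worm]
14. Pilot goes back to Station Alpha alone.  [Station Alpha: the gecko, the toad | Station Beta: the cricket, the frog, the hawk, the lizard, the moth, the worm]
15. Pilot goes to Station Beta with the toad.  [Station Alpha: the gecko | Station Beta: the cricket, the frog, the hawk, the lizard, the moth, the toad, the worm]
16. Pilot goes back to Station Alpha alone.  [Station Alpha: the gecko | Station Beta: the cricket, the frog, the hawk, the lizard, the moth, the toad, the worm]
17. Pilot goes to Station Beta with the gecko.  [Station Alpha: — | Station Beta: the cricket, the frog, the gecko, the hawk, the lizard, the moth, the toad, the worm]

17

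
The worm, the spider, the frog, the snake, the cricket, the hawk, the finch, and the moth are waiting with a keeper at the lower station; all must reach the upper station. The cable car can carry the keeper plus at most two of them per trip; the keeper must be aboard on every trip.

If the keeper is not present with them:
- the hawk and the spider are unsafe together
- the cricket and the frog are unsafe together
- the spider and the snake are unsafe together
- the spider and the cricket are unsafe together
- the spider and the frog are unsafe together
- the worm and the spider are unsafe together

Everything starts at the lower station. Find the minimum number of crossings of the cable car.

Counting alone: the keeper can take at most 2 across per trip to the upper station, so moving all 8 needs at least 4 loaded trips out, with a return between consecutive ones — at least 7 crossings.
The safety rule pushes this higher. Following every safe sequence of crossings, the most of the 8 that can be at the upper station as the cable car arrives there on crossings 7, 9, 11 is 5, 6, 7 respectively — never all 8.
So no plan with fewer than 13 crossings exists, and this one achieves 13:
1. Keeper goes to the upper station with the frog and the spider.  [the lower station: the cricket, the finch, the hawk, the moth, the snake, the worm | the upper station: the frog, the spider]
2. Keeper goes back to the lower station with the spider.  [the lower station: the cricket, the finch, the hawk, the moth, the snake, the spider, the worm | the upper station: the frog]
3. Keeper goes to the upper station with the spider and the worm.  [the lower station: the cricket, the finch, the hawk, the moth, the snake | the upper station: the frog, the spider, the worm]
4. Keeper goes back to the lower station with the spider.  [the lower station: the cricket, the finch, the hawk, the moth, the snake, the spider | the upper station: the frog, the worm]
5. Keeper goes to the upper station with the snake and the spider.  [the lower station: the cricket, the finch, the hawk, the moth | the upper station: the frog, the snake, the spider, the worm]
6. Keeper goes back to the lower station with the spider.  [the lower station: the cricket, the finch, the hawk, the moth, the spider | the upper station: the frog, the snake, the worm]
7. Keeper goes to the upper station with the hawk and the spider.  [the lower station: the cricket, the finch, the moth | the upper station: the frog, the hawk, the snake, the spider, the worm]
8. Keeper goes back to the lower station with the spider.  [the lower station: the cricket, the finch, the moth, the spider | the upper station: the frog, the hawk, the snake, the worm]
9. Keeper goes to the upper station with the finch and the spider.  [the lower station: the cricket, the moth | the upper station: the finch, the frog, the hawk, the snake, the spider, the worm]
10. Keeper goes back to the lower station with the spider.  [the lower station: the cricket, the moth, the spider | the upper station: the finch, the frog, the hawk, the snake, the worm]
11. Keeper goes to the upper station with the moth and the spider.  [the lower station: the cricket | the upper station: the finch, the frog, the hawk, the moth, the snake, the spider, the worm]
12. Keeper goes back to the lower station with the spider.  [the lower station: the cricket, the spider | the upper station: the finch, the frog, the hawk, the moth, the snake, the worm]
13. Keeper goes to the upper station with the cricket and the spider.  [the lower station: — | the upper station: the cricket, the finch, the frog, the hawk, the moth, the snake, the spider, the worm]

13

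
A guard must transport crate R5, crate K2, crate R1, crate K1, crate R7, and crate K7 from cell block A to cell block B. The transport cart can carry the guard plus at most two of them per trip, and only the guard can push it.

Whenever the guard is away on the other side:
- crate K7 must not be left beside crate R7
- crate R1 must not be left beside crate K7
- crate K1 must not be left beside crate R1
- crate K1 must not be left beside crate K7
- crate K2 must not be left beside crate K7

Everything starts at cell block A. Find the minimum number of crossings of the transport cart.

Counting alone: the guard can take at most 2 across per trip to cell block B, so moving all 6 needs at least 3 loaded trips out, with a return between consecutive ones — at least 5 crossings.
The safety rule pushes this higher. Following every safe sequence of crossings, the most of the 6 that can be at cell block B as the transport cart arrives there on crossings 5, 7 is 4, 5 respectively — never all 6.
So no plan with fewer than 9 crossings exists, and this one achieves 9:
1. Guard goes to cell block B with crate K7 and crate R1.  [cell block A: crate K1, crate K2, crate R5, crate R7 | cell block B: crate K7, crate R1]
2. Guard goes back to cell block A with crate R1.  [cell block A: crate K1, crate K2, crate R1, crate R5, crate R7 | cell block B: crate K7]
3. Guard goes to cell block B with crate R1 and crate R5.  [cell block A: crate K1, crate K2, crate R7 | cell block B: crate K7, crate R1, crate R5]
4. Guard goes back to cell block A with crate R1.  [cell block A: crate K1, crate K2, crate R1, crate R7 | cell block B: crate K7, crate R5]
5. Guard goes to cell block B with crate K2 and crate R1.  [cell block A: crate K1, crate R7 | cell block B: crate K2, crate K7, crate R1, crate R5]
6. Guard goes back to cell block A with crate K7.  [cell block A: crate K1, crate K7, crate R7 | cell block B: crate K2, crate R1, crate R5]
7. Guard goes to cell block B with crate K1 and crate R7.  [cell block A: crate K7 | cell block B: crate K1, crate K2, crate R1, crate R5, crate R7]
8. Guard goes back to cell block A with crate R1.  [cell block A: crate K7, crate R1 | cell block B: crate K1, crate K2, crate R5, crate R7]
9. Guard goes to cell block B with crate K7 and crate R1.  [cell block A: — | cell block B: crate K1, crate K2, crate K7, crate R1, crate R5, crate R7]

9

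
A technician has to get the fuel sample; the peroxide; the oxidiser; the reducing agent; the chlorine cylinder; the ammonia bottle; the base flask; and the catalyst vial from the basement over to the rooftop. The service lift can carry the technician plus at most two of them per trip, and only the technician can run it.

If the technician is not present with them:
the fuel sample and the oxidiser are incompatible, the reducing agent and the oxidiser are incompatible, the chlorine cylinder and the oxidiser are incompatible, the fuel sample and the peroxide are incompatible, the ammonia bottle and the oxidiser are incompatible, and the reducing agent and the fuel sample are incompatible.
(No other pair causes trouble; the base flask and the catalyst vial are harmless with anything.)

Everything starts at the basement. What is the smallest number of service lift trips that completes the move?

13

Counting alone: the technician can take at most 2 across per trip to the rooftop, so moving all 8 needs at least 4 loaded trips out, with a return between consecutive ones — at least 7 crossings.
The safety rule pushes this higher. Following every safe sequence of crossings, the most of the 8 that can be at the rooftop as the service lift arrives there on crossings 7, 9, 11 is 5, 6, 7 respectively — never all 8.
So no plan with fewer than 13 crossings exists, and this one achieves 13:
1. Technician goes to the rooftop with the fuel sample and the oxidiser.
2. Technician goes back to the basement with the fuel sample.
3. Technician goes to the rooftop with the fuel sample and the peroxide.
4. Technician goes back to the basement with the fuel sample.
5. Technician goes to the rooftop with the base flask and the fuel sample.
6. Technician goes back to the basement with the fuel sample.
7. Technician goes to the rooftop with the catalyst vial and the fuel sample.
8. Technician goes back to the basement with the fuel sample.
9. Technician goes to the rooftop with the chlorine cylinder and the reducing agent.
10. Technician goes back to the basement with the oxidiser.
11. Technician goes to the rooftop with the ammonia bottle and the fuel sample.
12. Technician goes back to the basement with the fuel sample.
13. Technician goes to the rooftop with the fuel sample and the oxidiser.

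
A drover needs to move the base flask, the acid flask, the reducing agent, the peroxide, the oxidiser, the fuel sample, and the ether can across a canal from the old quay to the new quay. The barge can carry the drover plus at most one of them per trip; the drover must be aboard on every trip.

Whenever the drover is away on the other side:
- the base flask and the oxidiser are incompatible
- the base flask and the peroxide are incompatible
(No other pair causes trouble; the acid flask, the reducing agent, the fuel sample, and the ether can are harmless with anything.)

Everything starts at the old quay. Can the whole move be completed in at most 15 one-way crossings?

Yes

Yes — this plan uses 15 crossings (≤ 15):
1. Drover goes to the new quay with the base flask.  [the old quay: the acid flask, the ether can, the fuel sample, the oxidiser, the peroxide, the reducing agent | the new quay: the base flask]
2. Drover goes back to the old quay alone.  [the old quay: the acid flask, the ether can, the fuel sample, the oxidiser, the peroxide, the reducing agent | the new quay: the base flask]
3. Drover goes to the new quay with the acid flask.  [the old quay: the ether can, the fuel sample, the oxidiser, the peroxide, the reducing agent | the new quay: the acid flask, the base flask]
4. Drover goes back to the old quay alone.  [the old quay: the ether can, the fuel sample, the oxidiser, the peroxide, the reducing agent | the new quay: the acid flask, the base flask]
5. Drover goes to the new quay with the reducing agent.  [the old quay: the ether can, the fuel sample, the oxidiser, the peroxide | the new quay: the acid flask, the base flask, the reducing agent]
6. Drover goes back to the old quay alone.  [the old quay: the ether can, the fuel sample, the oxidiser, the peroxide | the new quay: the acid flask, the base flask, the reducing agent]
7. Drover goes to the new quay with the peroxide.  [the old quay: the ether can, the fuel sample, the oxidiser | the new quay: the acid flask, the base flask, the peroxide, the reducing agent]
8. Drover goes back to the old quay with the base flask.  [the old quay: the base flask, the ether can, the fuel sample, the oxidiser | the new quay: the acid flask, the peroxide, the reducing agent]
9. Drover goes to the new quay with the oxidiser.  [the old quay: the base flask, the ether can, the fuel sample | the new quay: the acid flask, the oxidiser, the peroxide, the reducing agent]
10. Drover goes back to the old quay alone.  [the old quay: the base flask, the ether can, the fuel sample | the new quay: the acid flask, the oxidiser, the peroxide, the reducing agent]
11. Drover goes to the new quay with the fuel sample.  [the old quay: the base flask, the ether can | the new quay: the acid flask, the fuel sample, the oxidiser, the peroxide, the reducing agent]
12. Drover goes back to the old quay alone.  [the old quay: the base flask, the ether can | the new quay: the acid flask, the fuel sample, the oxidiser, the peroxide, the reducing agent]
13. Drover goes to the new quay with the ether can.  [the old quay: the base flask | the new quay: the acid flask, the ether can, the fuel sample, the oxidiser, the peroxide, the reducing agent]
14. Drover goes back to the old quay alone.  [the old quay: the base flask | the new quay: the acid flask, the ether can, the fuel sample, the oxidiser, the peroxide, the reducing agent]
15. Drover goes to the new quay with the base flask.  [the old quay: — | the new quay: the acid flask, the base flask, the ether can, the fuel sample, the oxidiser, the peroxide, the reducing agent]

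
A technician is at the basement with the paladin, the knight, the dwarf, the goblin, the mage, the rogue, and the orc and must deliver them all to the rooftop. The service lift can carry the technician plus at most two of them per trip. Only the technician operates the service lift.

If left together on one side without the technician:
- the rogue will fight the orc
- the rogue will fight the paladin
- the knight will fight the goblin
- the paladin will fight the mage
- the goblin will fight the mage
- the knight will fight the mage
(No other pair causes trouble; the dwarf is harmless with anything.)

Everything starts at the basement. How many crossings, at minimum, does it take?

Whatever the first load, the items left behind include a forbidden pair without the technician. No opening move is safe, so no plan exists.

impossible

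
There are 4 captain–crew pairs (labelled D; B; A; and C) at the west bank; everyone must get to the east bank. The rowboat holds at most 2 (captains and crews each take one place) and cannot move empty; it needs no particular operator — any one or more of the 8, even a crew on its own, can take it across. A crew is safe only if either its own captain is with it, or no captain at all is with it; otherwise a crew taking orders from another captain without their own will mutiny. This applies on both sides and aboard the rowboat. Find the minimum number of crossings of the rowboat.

impossible

Following every safe sequence of crossings from the start, the most of the 8 that can be at the east bank as the rowboat arrives there on crossings 1, 3, 5 is 2, 3, 4 respectively; the best ever achieved is 4 of 8.
From crossing 7 on, no configuration arises that was not already reachable earlier: only 44 distinct safe configurations (who is on which side, and where the rowboat is) can ever be reached, none of them has everyone across, and every continuation just revisits them. So no valid plan exists.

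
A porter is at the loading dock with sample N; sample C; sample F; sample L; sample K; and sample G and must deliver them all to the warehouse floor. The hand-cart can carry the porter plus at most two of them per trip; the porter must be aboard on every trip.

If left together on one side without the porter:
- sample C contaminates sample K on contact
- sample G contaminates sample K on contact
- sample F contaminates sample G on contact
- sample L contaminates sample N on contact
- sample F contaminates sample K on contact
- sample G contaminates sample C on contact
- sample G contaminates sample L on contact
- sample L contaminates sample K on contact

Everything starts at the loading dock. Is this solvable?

No

Whatever the first load, the items left behind include a forbidden pair without the porter. No opening move is safe, so no plan exists.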